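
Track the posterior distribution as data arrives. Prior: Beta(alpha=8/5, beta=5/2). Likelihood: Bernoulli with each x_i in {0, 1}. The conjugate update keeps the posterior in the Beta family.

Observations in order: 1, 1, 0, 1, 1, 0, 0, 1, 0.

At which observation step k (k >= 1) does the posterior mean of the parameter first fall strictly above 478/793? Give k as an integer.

obs 1: x=1 → posterior Beta(13/5, 5/2)
obs 2: x=1 → posterior Beta(18/5, 5/2)
obs 3: x=0 → posterior Beta(18/5, 7/2)
obs 4: x=1 → posterior Beta(23/5, 7/2)
obs 5: x=1 → posterior Beta(28/5, 7/2)
obs 6: x=0 → posterior Beta(28/5, 9/2)
obs 7: x=0 → posterior Beta(28/5, 11/2)
obs 8: x=1 → posterior Beta(33/5, 11/2)
obs 9: x=0 → posterior Beta(33/5, 13/2)

k = 5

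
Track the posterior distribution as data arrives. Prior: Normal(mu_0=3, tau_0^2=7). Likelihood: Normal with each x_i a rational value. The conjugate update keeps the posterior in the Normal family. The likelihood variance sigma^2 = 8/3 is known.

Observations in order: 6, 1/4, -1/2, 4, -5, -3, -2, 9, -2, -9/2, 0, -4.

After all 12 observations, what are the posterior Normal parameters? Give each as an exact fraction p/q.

mu_0=-51/1040, tau_0^2=14/65

obs 1: x=6 → posterior Normal(150/29, 56/29)
obs 2: x=1/4 → posterior Normal(621/200, 28/25)
obs 3: x=-1/2 → posterior Normal(579/284, 56/71)
obs 4: x=4 → posterior Normal(915/368, 14/23)
obs 5: x=-5 → posterior Normal(495/452, 56/113)
obs 6: x=-3 → posterior Normal(243/536, 28/67)
obs 7: x=-2 → posterior Normal(15/124, 56/155)
obs 8: x=9 → posterior Normal(831/704, 7/22)
obs 9: x=-2 → posterior Normal(663/788, 56/197)
obs 10: x=-9/2 → posterior Normal(285/872, 28/109)
obs 11: x=0 → posterior Normal(285/956, 56/239)
obs 12: x=-4 → posterior Normal(-51/1040, 14/65)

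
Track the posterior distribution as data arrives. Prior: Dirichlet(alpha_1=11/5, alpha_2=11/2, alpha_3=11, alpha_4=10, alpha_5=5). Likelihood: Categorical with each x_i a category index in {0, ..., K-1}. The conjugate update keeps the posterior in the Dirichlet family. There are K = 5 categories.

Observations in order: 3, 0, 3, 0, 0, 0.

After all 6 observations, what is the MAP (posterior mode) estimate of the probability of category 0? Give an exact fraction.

obs 1: x=3 → posterior Dirichlet(11/5, 11/2, 11, 11, 5)
obs 2: x=0 → posterior Dirichlet(16/5, 11/2, 11, 11, 5)
obs 3: x=3 → posterior Dirichlet(16/5, 11/2, 11, 12, 5)
obs 4: x=0 → posterior Dirichlet(21/5, 11/2, 11, 12, 5)
obs 5: x=0 → posterior Dirichlet(26/5, 11/2, 11, 12, 5)
obs 6: x=0 → posterior Dirichlet(31/5, 11/2, 11, 12, 5)

52/347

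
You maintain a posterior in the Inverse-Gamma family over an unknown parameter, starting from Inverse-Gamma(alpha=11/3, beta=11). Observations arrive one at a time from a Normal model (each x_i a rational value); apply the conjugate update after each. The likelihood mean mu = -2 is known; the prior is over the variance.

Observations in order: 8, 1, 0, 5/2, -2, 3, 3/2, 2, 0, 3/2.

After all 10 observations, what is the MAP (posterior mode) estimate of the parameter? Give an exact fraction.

93/8

obs 1: x=8 → posterior Inverse-Gamma(25/6, 61)
obs 2: x=1 → posterior Inverse-Gamma(14/3, 131/2)
obs 3: x=0 → posterior Inverse-Gamma(31/6, 135/2)
obs 4: x=5/2 → posterior Inverse-Gamma(17/3, 621/8)
obs 5: x=-2 → posterior Inverse-Gamma(37/6, 621/8)
obs 6: x=3 → posterior Inverse-Gamma(20/3, 721/8)
obs 7: x=3/2 → posterior Inverse-Gamma(43/6, 385/4)
obs 8: x=2 → posterior Inverse-Gamma(23/3, 417/4)
obs 9: x=0 → posterior Inverse-Gamma(49/6, 425/4)
obs 10: x=3/2 → posterior Inverse-Gamma(26/3, 899/8)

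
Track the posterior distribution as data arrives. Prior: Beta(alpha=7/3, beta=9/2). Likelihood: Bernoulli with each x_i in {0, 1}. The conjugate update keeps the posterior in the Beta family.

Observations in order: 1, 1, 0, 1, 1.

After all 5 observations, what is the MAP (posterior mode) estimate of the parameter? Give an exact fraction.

obs 1: x=1 → posterior Beta(10/3, 9/2)
obs 2: x=1 → posterior Beta(13/3, 9/2)
obs 3: x=0 → posterior Beta(13/3, 11/2)
obs 4: x=1 → posterior Beta(16/3, 11/2)
obs 5: x=1 → posterior Beta(19/3, 11/2)

32/59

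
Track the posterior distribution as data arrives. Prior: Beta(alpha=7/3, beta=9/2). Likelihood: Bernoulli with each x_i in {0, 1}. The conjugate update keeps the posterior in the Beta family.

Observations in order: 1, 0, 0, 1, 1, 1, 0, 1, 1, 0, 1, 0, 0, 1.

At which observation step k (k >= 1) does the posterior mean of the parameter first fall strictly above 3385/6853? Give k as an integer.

obs 1: x=1 → posterior Beta(10/3, 9/2)
obs 2: x=0 → posterior Beta(10/3, 11/2)
obs 3: x=0 → posterior Beta(10/3, 13/2)
obs 4: x=1 → posterior Beta(13/3, 13/2)
obs 5: x=1 → posterior Beta(16/3, 13/2)
obs 6: x=1 → posterior Beta(19/3, 13/2)
obs 7: x=0 → posterior Beta(19/3, 15/2)
obs 8: x=1 → posterior Beta(22/3, 15/2)
obs 9: x=1 → posterior Beta(25/3, 15/2)
obs 10: x=0 → posterior Beta(25/3, 17/2)
obs 11: x=1 → posterior Beta(28/3, 17/2)
obs 12: x=0 → posterior Beta(28/3, 19/2)
obs 13: x=0 → posterior Beta(28/3, 21/2)
obs 14: x=1 → posterior Beta(31/3, 21/2)

k = 8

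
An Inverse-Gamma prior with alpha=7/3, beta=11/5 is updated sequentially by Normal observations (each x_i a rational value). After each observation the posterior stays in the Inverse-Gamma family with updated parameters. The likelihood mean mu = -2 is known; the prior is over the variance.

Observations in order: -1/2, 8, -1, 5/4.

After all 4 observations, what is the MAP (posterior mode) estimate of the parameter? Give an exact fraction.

obs 1: x=-1/2 → posterior Inverse-Gamma(17/6, 133/40)
obs 2: x=8 → posterior Inverse-Gamma(10/3, 2133/40)
obs 3: x=-1 → posterior Inverse-Gamma(23/6, 2153/40)
obs 4: x=5/4 → posterior Inverse-Gamma(13/3, 9457/160)

28371/2560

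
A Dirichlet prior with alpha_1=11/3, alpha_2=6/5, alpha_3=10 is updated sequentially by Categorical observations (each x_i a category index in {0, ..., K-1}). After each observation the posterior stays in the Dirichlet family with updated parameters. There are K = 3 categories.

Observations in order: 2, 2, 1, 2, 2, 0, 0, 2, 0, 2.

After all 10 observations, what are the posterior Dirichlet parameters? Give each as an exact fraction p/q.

obs 1: x=2 → posterior Dirichlet(11/3, 6/5, 11)
obs 2: x=2 → posterior Dirichlet(11/3, 6/5, 12)
obs 3: x=1 → posterior Dirichlet(11/3, 11/5, 12)
obs 4: x=2 → posterior Dirichlet(11/3, 11/5, 13)
obs 5: x=2 → posterior Dirichlet(11/3, 11/5, 14)
obs 6: x=0 → posterior Dirichlet(14/3, 11/5, 14)
obs 7: x=0 → posterior Dirichlet(17/3, 11/5, 14)
obs 8: x=2 → posterior Dirichlet(17/3, 11/5, 15)
obs 9: x=0 → posterior Dirichlet(20/3, 11/5, 15)
obs 10: x=2 → posterior Dirichlet(20/3, 11/5, 16)

alpha_1=20/3, alpha_2=11/5, alpha_3=16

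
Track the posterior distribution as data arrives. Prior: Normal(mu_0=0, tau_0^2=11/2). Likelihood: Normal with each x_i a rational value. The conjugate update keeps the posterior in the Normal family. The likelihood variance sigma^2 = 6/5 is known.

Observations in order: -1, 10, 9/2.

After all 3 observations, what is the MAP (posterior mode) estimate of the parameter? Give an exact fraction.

495/118

obs 1: x=-1 → posterior Normal(-55/67, 66/67)
obs 2: x=10 → posterior Normal(495/122, 33/61)
obs 3: x=9/2 → posterior Normal(495/118, 22/59)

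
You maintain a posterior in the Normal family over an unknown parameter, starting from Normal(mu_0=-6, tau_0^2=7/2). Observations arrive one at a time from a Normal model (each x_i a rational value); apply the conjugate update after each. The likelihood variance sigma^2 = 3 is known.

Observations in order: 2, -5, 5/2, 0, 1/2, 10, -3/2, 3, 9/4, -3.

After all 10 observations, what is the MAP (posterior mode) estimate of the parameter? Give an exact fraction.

obs 1: x=2 → posterior Normal(-22/13, 21/13)
obs 2: x=-5 → posterior Normal(-57/20, 21/20)
obs 3: x=5/2 → posterior Normal(-79/54, 7/9)
obs 4: x=0 → posterior Normal(-79/68, 21/34)
obs 5: x=1/2 → posterior Normal(-36/41, 21/41)
obs 6: x=10 → posterior Normal(17/24, 7/16)
obs 7: x=-3/2 → posterior Normal(47/110, 21/55)
obs 8: x=3 → posterior Normal(89/124, 21/62)
obs 9: x=9/4 → posterior Normal(241/276, 7/23)
obs 10: x=-3 → posterior Normal(157/304, 21/76)

157/304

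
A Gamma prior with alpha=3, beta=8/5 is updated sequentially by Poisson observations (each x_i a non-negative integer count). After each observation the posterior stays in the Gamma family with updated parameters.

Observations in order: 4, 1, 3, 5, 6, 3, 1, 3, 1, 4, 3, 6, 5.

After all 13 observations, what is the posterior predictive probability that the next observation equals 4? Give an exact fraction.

3580653638974218598843087323472501561249745128298282761719521766342356024717513946312545323015625/20405070229735933658066566086530299480405303142918965103638515638752342757018223031285866842554368

obs 1: x=4 → posterior Gamma(7, 13/5)
obs 2: x=1 → posterior Gamma(8, 18/5)
obs 3: x=3 → posterior Gamma(11, 23/5)
obs 4: x=5 → posterior Gamma(16, 28/5)
obs 5: x=6 → posterior Gamma(22, 33/5)
obs 6: x=3 → posterior Gamma(25, 38/5)
obs 7: x=1 → posterior Gamma(26, 43/5)
obs 8: x=3 → posterior Gamma(29, 48/5)
obs 9: x=1 → posterior Gamma(30, 53/5)
obs 10: x=4 → posterior Gamma(34, 58/5)
obs 11: x=3 → posterior Gamma(37, 63/5)
obs 12: x=6 → posterior Gamma(43, 68/5)
obs 13: x=5 → posterior Gamma(48, 73/5)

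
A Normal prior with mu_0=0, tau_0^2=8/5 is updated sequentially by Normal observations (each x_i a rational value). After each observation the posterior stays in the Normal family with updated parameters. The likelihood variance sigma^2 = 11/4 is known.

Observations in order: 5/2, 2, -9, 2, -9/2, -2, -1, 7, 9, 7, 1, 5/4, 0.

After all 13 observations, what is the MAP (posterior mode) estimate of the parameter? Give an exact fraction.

obs 1: x=5/2 → posterior Normal(80/87, 88/87)
obs 2: x=2 → posterior Normal(144/119, 88/119)
obs 3: x=-9 → posterior Normal(-144/151, 88/151)
obs 4: x=2 → posterior Normal(-80/183, 88/183)
obs 5: x=-9/2 → posterior Normal(-224/215, 88/215)
obs 6: x=-2 → posterior Normal(-288/247, 88/247)
obs 7: x=-1 → posterior Normal(-320/279, 88/279)
obs 8: x=7 → posterior Normal(-96/311, 88/311)
obs 9: x=9 → posterior Normal(192/343, 88/343)
obs 10: x=7 → posterior Normal(416/375, 88/375)
obs 11: x=1 → posterior Normal(448/407, 8/37)
obs 12: x=5/4 → posterior Normal(488/439, 88/439)
obs 13: x=0 → posterior Normal(488/471, 88/471)

488/471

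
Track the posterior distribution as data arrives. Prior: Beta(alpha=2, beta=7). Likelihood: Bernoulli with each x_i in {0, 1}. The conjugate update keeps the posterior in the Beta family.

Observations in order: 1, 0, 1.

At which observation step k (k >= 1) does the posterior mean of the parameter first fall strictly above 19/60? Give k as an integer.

obs 1: x=1 → posterior Beta(3, 7)
obs 2: x=0 → posterior Beta(3, 8)
obs 3: x=1 → posterior Beta(4, 8)

k = 3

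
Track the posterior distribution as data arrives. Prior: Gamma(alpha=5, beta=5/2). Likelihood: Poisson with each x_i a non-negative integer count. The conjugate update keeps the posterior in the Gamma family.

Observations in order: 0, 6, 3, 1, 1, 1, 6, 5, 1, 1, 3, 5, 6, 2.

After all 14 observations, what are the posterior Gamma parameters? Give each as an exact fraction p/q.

obs 1: x=0 → posterior Gamma(5, 7/2)
obs 2: x=6 → posterior Gamma(11, 9/2)
obs 3: x=3 → posterior Gamma(14, 11/2)
obs 4: x=1 → posterior Gamma(15, 13/2)
obs 5: x=1 → posterior Gamma(16, 15/2)
obs 6: x=1 → posterior Gamma(17, 17/2)
obs 7: x=6 → posterior Gamma(23, 19/2)
obs 8: x=5 → posterior Gamma(28, 21/2)
obs 9: x=1 → posterior Gamma(29, 23/2)
obs 10: x=1 → posterior Gamma(30, 25/2)
obs 11: x=3 → posterior Gamma(33, 27/2)
obs 12: x=5 → posterior Gamma(38, 29/2)
obs 13: x=6 → posterior Gamma(44, 31/2)
obs 14: x=2 → posterior Gamma(46, 33/2)

alpha=46, beta=33/2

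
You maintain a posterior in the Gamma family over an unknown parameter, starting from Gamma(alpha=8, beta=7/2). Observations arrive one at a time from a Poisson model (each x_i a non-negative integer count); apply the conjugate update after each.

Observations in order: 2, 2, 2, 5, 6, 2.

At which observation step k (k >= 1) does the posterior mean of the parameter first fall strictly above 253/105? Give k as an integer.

k = 4

obs 1: x=2 → posterior Gamma(10, 9/2)
obs 2: x=2 → posterior Gamma(12, 11/2)
obs 3: x=2 → posterior Gamma(14, 13/2)
obs 4: x=5 → posterior Gamma(19, 15/2)
obs 5: x=6 → posterior Gamma(25, 17/2)
obs 6: x=2 → posterior Gamma(27, 19/2)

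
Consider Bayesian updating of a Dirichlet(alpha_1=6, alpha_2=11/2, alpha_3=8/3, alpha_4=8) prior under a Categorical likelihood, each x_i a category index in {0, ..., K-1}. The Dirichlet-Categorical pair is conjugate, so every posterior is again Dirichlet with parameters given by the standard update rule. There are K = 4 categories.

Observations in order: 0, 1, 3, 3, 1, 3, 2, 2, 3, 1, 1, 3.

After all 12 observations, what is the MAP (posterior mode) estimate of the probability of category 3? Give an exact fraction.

72/181

obs 1: x=0 → posterior Dirichlet(7, 11/2, 8/3, 8)
obs 2: x=1 → posterior Dirichlet(7, 13/2, 8/3, 8)
obs 3: x=3 → posterior Dirichlet(7, 13/2, 8/3, 9)
obs 4: x=3 → posterior Dirichlet(7, 13/2, 8/3, 10)
obs 5: x=1 → posterior Dirichlet(7, 15/2, 8/3, 10)
obs 6: x=3 → posterior Dirichlet(7, 15/2, 8/3, 11)
obs 7: x=2 → posterior Dirichlet(7, 15/2, 11/3, 11)
obs 8: x=2 → posterior Dirichlet(7, 15/2, 14/3, 11)
obs 9: x=3 → posterior Dirichlet(7, 15/2, 14/3, 12)
obs 10: x=1 → posterior Dirichlet(7, 17/2, 14/3, 12)
obs 11: x=1 → posterior Dirichlet(7, 19/2, 14/3, 12)
obs 12: x=3 → posterior Dirichlet(7, 19/2, 14/3, 13)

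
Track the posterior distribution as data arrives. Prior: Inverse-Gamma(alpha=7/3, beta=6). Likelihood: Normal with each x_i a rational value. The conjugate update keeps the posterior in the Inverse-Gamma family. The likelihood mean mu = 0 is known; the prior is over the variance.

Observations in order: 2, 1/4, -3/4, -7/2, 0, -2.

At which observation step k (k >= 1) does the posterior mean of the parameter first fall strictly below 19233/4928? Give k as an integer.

k = 2

obs 1: x=2 → posterior Inverse-Gamma(17/6, 8)
obs 2: x=1/4 → posterior Inverse-Gamma(10/3, 257/32)
obs 3: x=-3/4 → posterior Inverse-Gamma(23/6, 133/16)
obs 4: x=-7/2 → posterior Inverse-Gamma(13/3, 231/16)
obs 5: x=0 → posterior Inverse-Gamma(29/6, 231/16)
obs 6: x=-2 → posterior Inverse-Gamma(16/3, 263/16)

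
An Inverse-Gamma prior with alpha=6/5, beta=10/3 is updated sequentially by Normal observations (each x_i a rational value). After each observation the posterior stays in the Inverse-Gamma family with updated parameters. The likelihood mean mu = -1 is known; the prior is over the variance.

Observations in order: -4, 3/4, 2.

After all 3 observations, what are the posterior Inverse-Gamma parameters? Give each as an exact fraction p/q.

alpha=27/10, beta=1331/96

obs 1: x=-4 → posterior Inverse-Gamma(17/10, 47/6)
obs 2: x=3/4 → posterior Inverse-Gamma(11/5, 899/96)
obs 3: x=2 → posterior Inverse-Gamma(27/10, 1331/96)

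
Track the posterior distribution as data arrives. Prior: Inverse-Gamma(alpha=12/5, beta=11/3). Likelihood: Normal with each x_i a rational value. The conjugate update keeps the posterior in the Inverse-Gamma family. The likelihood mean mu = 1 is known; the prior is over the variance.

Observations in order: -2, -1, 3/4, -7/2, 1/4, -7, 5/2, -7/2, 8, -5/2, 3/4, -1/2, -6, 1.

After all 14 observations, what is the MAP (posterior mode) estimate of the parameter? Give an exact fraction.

57665/4992

obs 1: x=-2 → posterior Inverse-Gamma(29/10, 49/6)
obs 2: x=-1 → posterior Inverse-Gamma(17/5, 61/6)
obs 3: x=3/4 → posterior Inverse-Gamma(39/10, 979/96)
obs 4: x=-7/2 → posterior Inverse-Gamma(22/5, 1951/96)
obs 5: x=1/4 → posterior Inverse-Gamma(49/10, 989/48)
obs 6: x=-7 → posterior Inverse-Gamma(27/5, 2525/48)
obs 7: x=5/2 → posterior Inverse-Gamma(59/10, 2579/48)
obs 8: x=-7/2 → posterior Inverse-Gamma(32/5, 3065/48)
obs 9: x=8 → posterior Inverse-Gamma(69/10, 4241/48)
obs 10: x=-5/2 → posterior Inverse-Gamma(37/5, 4535/48)
obs 11: x=3/4 → posterior Inverse-Gamma(79/10, 9073/96)
obs 12: x=-1/2 → posterior Inverse-Gamma(42/5, 9181/96)
obs 13: x=-6 → posterior Inverse-Gamma(89/10, 11533/96)
obs 14: x=1 → posterior Inverse-Gamma(47/5, 11533/96)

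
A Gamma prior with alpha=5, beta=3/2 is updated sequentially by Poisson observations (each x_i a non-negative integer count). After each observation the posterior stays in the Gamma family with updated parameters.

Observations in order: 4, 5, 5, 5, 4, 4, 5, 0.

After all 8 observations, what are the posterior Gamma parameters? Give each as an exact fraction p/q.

obs 1: x=4 → posterior Gamma(9, 5/2)
obs 2: x=5 → posterior Gamma(14, 7/2)
obs 3: x=5 → posterior Gamma(19, 9/2)
obs 4: x=5 → posterior Gamma(24, 11/2)
obs 5: x=4 → posterior Gamma(28, 13/2)
obs 6: x=4 → posterior Gamma(32, 15/2)
obs 7: x=5 → posterior Gamma(37, 17/2)
obs 8: x=0 → posterior Gamma(37, 19/2)

alpha=37, beta=19/2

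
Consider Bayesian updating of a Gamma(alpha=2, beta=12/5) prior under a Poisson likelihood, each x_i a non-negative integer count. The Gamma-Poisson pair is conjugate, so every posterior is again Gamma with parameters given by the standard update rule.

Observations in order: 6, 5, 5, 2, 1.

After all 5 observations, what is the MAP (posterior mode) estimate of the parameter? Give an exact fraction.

obs 1: x=6 → posterior Gamma(8, 17/5)
obs 2: x=5 → posterior Gamma(13, 22/5)
obs 3: x=5 → posterior Gamma(18, 27/5)
obs 4: x=2 → posterior Gamma(20, 32/5)
obs 5: x=1 → posterior Gamma(21, 37/5)

100/37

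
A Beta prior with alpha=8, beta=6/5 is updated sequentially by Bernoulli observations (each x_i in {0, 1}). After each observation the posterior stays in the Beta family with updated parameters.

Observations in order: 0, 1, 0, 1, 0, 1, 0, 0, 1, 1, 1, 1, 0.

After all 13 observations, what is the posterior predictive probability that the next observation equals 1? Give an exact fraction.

25/37

obs 1: x=0 → posterior Beta(8, 11/5)
obs 2: x=1 → posterior Beta(9, 11/5)
obs 3: x=0 → posterior Beta(9, 16/5)
obs 4: x=1 → posterior Beta(10, 16/5)
obs 5: x=0 → posterior Beta(10, 21/5)
obs 6: x=1 → posterior Beta(11, 21/5)
obs 7: x=0 → posterior Beta(11, 26/5)
obs 8: x=0 → posterior Beta(11, 31/5)
obs 9: x=1 → posterior Beta(12, 31/5)
obs 10: x=1 → posterior Beta(13, 31/5)
obs 11: x=1 → posterior Beta(14, 31/5)
obs 12: x=1 → posterior Beta(15, 31/5)
obs 13: x=0 → posterior Beta(15, 36/5)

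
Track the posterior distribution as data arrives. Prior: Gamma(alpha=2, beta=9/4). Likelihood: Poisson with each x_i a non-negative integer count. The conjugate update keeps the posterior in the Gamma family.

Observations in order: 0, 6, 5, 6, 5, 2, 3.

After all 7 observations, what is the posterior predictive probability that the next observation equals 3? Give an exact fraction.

obs 1: x=0 → posterior Gamma(2, 13/4)
obs 2: x=6 → posterior Gamma(8, 17/4)
obs 3: x=5 → posterior Gamma(13, 21/4)
obs 4: x=6 → posterior Gamma(19, 25/4)
obs 5: x=5 → posterior Gamma(24, 29/4)
obs 6: x=2 → posterior Gamma(26, 33/4)
obs 7: x=3 → posterior Gamma(29, 37/4)

864489391016505400589983899671200738649489097799360/4065214023175683899921868126254722311886802750234881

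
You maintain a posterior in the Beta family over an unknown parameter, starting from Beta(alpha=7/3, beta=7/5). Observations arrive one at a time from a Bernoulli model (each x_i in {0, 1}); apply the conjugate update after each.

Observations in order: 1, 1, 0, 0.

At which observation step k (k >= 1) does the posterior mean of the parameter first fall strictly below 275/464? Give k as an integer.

k = 4

obs 1: x=1 → posterior Beta(10/3, 7/5)
obs 2: x=1 → posterior Beta(13/3, 7/5)
obs 3: x=0 → posterior Beta(13/3, 12/5)
obs 4: x=0 → posterior Beta(13/3, 17/5)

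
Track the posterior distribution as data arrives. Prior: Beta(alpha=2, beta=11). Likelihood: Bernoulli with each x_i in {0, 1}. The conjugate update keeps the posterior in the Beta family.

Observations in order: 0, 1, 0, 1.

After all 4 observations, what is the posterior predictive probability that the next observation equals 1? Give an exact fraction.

obs 1: x=0 → posterior Beta(2, 12)
obs 2: x=1 → posterior Beta(3, 12)
obs 3: x=0 → posterior Beta(3, 13)
obs 4: x=1 → posterior Beta(4, 13)

4/17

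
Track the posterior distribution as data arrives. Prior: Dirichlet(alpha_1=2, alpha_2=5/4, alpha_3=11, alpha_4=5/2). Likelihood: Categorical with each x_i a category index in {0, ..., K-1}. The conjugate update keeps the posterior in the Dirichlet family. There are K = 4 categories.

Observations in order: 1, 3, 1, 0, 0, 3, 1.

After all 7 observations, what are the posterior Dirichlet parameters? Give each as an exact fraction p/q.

obs 1: x=1 → posterior Dirichlet(2, 9/4, 11, 5/2)
obs 2: x=3 → posterior Dirichlet(2, 9/4, 11, 7/2)
obs 3: x=1 → posterior Dirichlet(2, 13/4, 11, 7/2)
obs 4: x=0 → posterior Dirichlet(3, 13/4, 11, 7/2)
obs 5: x=0 → posterior Dirichlet(4, 13/4, 11, 7/2)
obs 6: x=3 → posterior Dirichlet(4, 13/4, 11, 9/2)
obs 7: x=1 → posterior Dirichlet(4, 17/4, 11, 9/2)

alpha_1=4, alpha_2=17/4, alpha_3=11, alpha_4=9/2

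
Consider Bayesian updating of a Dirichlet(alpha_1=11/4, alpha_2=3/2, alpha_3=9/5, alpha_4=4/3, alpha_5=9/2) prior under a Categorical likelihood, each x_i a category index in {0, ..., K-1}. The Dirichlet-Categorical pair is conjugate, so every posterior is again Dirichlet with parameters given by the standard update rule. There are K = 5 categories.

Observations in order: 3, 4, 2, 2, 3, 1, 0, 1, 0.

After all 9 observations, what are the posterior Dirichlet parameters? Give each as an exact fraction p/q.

alpha_1=19/4, alpha_2=7/2, alpha_3=19/5, alpha_4=10/3, alpha_5=11/2

obs 1: x=3 → posterior Dirichlet(11/4, 3/2, 9/5, 7/3, 9/2)
obs 2: x=4 → posterior Dirichlet(11/4, 3/2, 9/5, 7/3, 11/2)
obs 3: x=2 → posterior Dirichlet(11/4, 3/2, 14/5, 7/3, 11/2)
obs 4: x=2 → posterior Dirichlet(11/4, 3/2, 19/5, 7/3, 11/2)
obs 5: x=3 → posterior Dirichlet(11/4, 3/2, 19/5, 10/3, 11/2)
obs 6: x=1 → posterior Dirichlet(11/4, 5/2, 19/5, 10/3, 11/2)
obs 7: x=0 → posterior Dirichlet(15/4, 5/2, 19/5, 10/3, 11/2)
obs 8: x=1 → posterior Dirichlet(15/4, 7/2, 19/5, 10/3, 11/2)
obs 9: x=0 → posterior Dirichlet(19/4, 7/2, 19/5, 10/3, 11/2)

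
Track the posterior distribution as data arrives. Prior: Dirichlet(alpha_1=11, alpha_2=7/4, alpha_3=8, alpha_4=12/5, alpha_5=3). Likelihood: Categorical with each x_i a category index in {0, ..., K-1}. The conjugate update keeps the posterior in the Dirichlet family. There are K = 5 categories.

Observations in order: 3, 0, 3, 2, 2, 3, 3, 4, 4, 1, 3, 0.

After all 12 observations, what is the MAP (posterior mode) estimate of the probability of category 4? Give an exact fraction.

obs 1: x=3 → posterior Dirichlet(11, 7/4, 8, 17/5, 3)
obs 2: x=0 → posterior Dirichlet(12, 7/4, 8, 17/5, 3)
obs 3: x=3 → posterior Dirichlet(12, 7/4, 8, 22/5, 3)
obs 4: x=2 → posterior Dirichlet(12, 7/4, 9, 22/5, 3)
obs 5: x=2 → posterior Dirichlet(12, 7/4, 10, 22/5, 3)
obs 6: x=3 → posterior Dirichlet(12, 7/4, 10, 27/5, 3)
obs 7: x=3 → posterior Dirichlet(12, 7/4, 10, 32/5, 3)
obs 8: x=4 → posterior Dirichlet(12, 7/4, 10, 32/5, 4)
obs 9: x=4 → posterior Dirichlet(12, 7/4, 10, 32/5, 5)
obs 10: x=1 → posterior Dirichlet(12, 11/4, 10, 32/5, 5)
obs 11: x=3 → posterior Dirichlet(12, 11/4, 10, 37/5, 5)
obs 12: x=0 → posterior Dirichlet(13, 11/4, 10, 37/5, 5)

80/663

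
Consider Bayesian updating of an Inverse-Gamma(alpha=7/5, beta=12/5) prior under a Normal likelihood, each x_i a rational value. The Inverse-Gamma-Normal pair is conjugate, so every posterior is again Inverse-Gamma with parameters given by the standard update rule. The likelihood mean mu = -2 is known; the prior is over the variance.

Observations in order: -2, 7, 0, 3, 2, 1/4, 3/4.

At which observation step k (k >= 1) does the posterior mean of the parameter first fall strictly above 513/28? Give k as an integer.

obs 1: x=-2 → posterior Inverse-Gamma(19/10, 12/5)
obs 2: x=7 → posterior Inverse-Gamma(12/5, 429/10)
obs 3: x=0 → posterior Inverse-Gamma(29/10, 449/10)
obs 4: x=3 → posterior Inverse-Gamma(17/5, 287/5)
obs 5: x=2 → posterior Inverse-Gamma(39/10, 327/5)
obs 6: x=1/4 → posterior Inverse-Gamma(22/5, 10869/160)
obs 7: x=3/4 → posterior Inverse-Gamma(49/10, 5737/80)

k = 2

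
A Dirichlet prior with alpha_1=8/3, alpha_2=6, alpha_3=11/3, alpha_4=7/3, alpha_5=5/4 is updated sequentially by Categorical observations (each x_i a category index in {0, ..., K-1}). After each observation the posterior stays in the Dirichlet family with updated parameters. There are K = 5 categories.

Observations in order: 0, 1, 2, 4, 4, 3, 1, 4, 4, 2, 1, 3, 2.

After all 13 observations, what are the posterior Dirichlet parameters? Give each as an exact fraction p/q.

obs 1: x=0 → posterior Dirichlet(11/3, 6, 11/3, 7/3, 5/4)
obs 2: x=1 → posterior Dirichlet(11/3, 7, 11/3, 7/3, 5/4)
obs 3: x=2 → posterior Dirichlet(11/3, 7, 14/3, 7/3, 5/4)
obs 4: x=4 → posterior Dirichlet(11/3, 7, 14/3, 7/3, 9/4)
obs 5: x=4 → posterior Dirichlet(11/3, 7, 14/3, 7/3, 13/4)
obs 6: x=3 → posterior Dirichlet(11/3, 7, 14/3, 10/3, 13/4)
obs 7: x=1 → posterior Dirichlet(11/3, 8, 14/3, 10/3, 13/4)
obs 8: x=4 → posterior Dirichlet(11/3, 8, 14/3, 10/3, 17/4)
obs 9: x=4 → posterior Dirichlet(11/3, 8, 14/3, 10/3, 21/4)
obs 10: x=2 → posterior Dirichlet(11/3, 8, 17/3, 10/3, 21/4)
obs 11: x=1 → posterior Dirichlet(11/3, 9, 17/3, 10/3, 21/4)
obs 12: x=3 → posterior Dirichlet(11/3, 9, 17/3, 13/3, 21/4)
obs 13: x=2 → posterior Dirichlet(11/3, 9, 20/3, 13/3, 21/4)

alpha_1=11/3, alpha_2=9, alpha_3=20/3, alpha_4=13/3, alpha_5=21/4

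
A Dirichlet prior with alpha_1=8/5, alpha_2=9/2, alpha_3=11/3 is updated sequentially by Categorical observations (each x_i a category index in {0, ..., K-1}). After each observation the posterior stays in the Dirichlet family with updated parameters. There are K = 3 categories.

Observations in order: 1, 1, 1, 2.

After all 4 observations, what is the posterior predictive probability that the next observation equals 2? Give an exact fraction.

obs 1: x=1 → posterior Dirichlet(8/5, 11/2, 11/3)
obs 2: x=1 → posterior Dirichlet(8/5, 13/2, 11/3)
obs 3: x=1 → posterior Dirichlet(8/5, 15/2, 11/3)
obs 4: x=2 → posterior Dirichlet(8/5, 15/2, 14/3)

20/59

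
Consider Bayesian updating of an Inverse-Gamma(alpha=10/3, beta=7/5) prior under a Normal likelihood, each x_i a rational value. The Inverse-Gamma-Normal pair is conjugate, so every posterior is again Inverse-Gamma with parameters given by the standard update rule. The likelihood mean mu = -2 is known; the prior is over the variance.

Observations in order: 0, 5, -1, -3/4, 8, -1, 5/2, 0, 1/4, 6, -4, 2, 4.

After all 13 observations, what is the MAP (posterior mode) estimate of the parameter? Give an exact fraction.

37041/2600

obs 1: x=0 → posterior Inverse-Gamma(23/6, 17/5)
obs 2: x=5 → posterior Inverse-Gamma(13/3, 279/10)
obs 3: x=-1 → posterior Inverse-Gamma(29/6, 142/5)
obs 4: x=-3/4 → posterior Inverse-Gamma(16/3, 4669/160)
obs 5: x=8 → posterior Inverse-Gamma(35/6, 12669/160)
obs 6: x=-1 → posterior Inverse-Gamma(19/3, 12749/160)
obs 7: x=5/2 → posterior Inverse-Gamma(41/6, 14369/160)
obs 8: x=0 → posterior Inverse-Gamma(22/3, 14689/160)
obs 9: x=1/4 → posterior Inverse-Gamma(47/6, 7547/80)
obs 10: x=6 → posterior Inverse-Gamma(25/3, 10107/80)
obs 11: x=-4 → posterior Inverse-Gamma(53/6, 10267/80)
obs 12: x=2 → posterior Inverse-Gamma(28/3, 10907/80)
obs 13: x=4 → posterior Inverse-Gamma(59/6, 12347/80)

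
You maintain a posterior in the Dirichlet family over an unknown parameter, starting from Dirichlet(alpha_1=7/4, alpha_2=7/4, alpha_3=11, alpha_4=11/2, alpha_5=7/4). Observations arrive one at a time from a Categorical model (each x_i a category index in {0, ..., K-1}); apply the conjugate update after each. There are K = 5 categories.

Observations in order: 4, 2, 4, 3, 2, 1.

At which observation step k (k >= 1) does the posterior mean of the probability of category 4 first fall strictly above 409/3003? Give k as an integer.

k = 3

obs 1: x=4 → posterior Dirichlet(7/4, 7/4, 11, 11/2, 11/4)
obs 2: x=2 → posterior Dirichlet(7/4, 7/4, 12, 11/2, 11/4)
obs 3: x=4 → posterior Dirichlet(7/4, 7/4, 12, 11/2, 15/4)
obs 4: x=3 → posterior Dirichlet(7/4, 7/4, 12, 13/2, 15/4)
obs 5: x=2 → posterior Dirichlet(7/4, 7/4, 13, 13/2, 15/4)
obs 6: x=1 → posterior Dirichlet(7/4, 11/4, 13, 13/2, 15/4)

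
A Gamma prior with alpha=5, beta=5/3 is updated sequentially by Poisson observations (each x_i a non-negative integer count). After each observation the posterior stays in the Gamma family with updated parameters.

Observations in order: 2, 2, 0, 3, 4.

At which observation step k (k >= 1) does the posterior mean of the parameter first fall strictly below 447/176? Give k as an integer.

k = 2

obs 1: x=2 → posterior Gamma(7, 8/3)
obs 2: x=2 → posterior Gamma(9, 11/3)
obs 3: x=0 → posterior Gamma(9, 14/3)
obs 4: x=3 → posterior Gamma(12, 17/3)
obs 5: x=4 → posterior Gamma(16, 20/3)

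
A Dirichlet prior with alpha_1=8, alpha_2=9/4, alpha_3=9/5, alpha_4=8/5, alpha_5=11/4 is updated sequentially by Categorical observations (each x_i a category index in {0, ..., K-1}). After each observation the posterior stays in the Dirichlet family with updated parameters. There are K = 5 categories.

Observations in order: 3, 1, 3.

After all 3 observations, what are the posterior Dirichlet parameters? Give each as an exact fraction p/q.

alpha_1=8, alpha_2=13/4, alpha_3=9/5, alpha_4=18/5, alpha_5=11/4

obs 1: x=3 → posterior Dirichlet(8, 9/4, 9/5, 13/5, 11/4)
obs 2: x=1 → posterior Dirichlet(8, 13/4, 9/5, 13/5, 11/4)
obs 3: x=3 → posterior Dirichlet(8, 13/4, 9/5, 18/5, 11/4)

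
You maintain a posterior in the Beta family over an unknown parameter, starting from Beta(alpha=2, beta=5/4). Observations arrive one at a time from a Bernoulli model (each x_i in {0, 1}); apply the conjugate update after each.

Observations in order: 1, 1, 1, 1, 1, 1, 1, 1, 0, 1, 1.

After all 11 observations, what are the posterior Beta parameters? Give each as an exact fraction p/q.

obs 1: x=1 → posterior Beta(3, 5/4)
obs 2: x=1 → posterior Beta(4, 5/4)
obs 3: x=1 → posterior Beta(5, 5/4)
obs 4: x=1 → posterior Beta(6, 5/4)
obs 5: x=1 → posterior Beta(7, 5/4)
obs 6: x=1 → posterior Beta(8, 5/4)
obs 7: x=1 → posterior Beta(9, 5/4)
obs 8: x=1 → posterior Beta(10, 5/4)
obs 9: x=0 → posterior Beta(10, 9/4)
obs 10: x=1 → posterior Beta(11, 9/4)
obs 11: x=1 → posterior Beta(12, 9/4)

alpha=12, beta=9/4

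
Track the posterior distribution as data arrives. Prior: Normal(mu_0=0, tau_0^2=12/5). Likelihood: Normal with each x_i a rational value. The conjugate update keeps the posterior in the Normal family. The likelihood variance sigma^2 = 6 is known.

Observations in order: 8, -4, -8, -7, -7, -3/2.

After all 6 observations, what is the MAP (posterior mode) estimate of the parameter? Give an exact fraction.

-39/17

obs 1: x=8 → posterior Normal(16/7, 12/7)
obs 2: x=-4 → posterior Normal(8/9, 4/3)
obs 3: x=-8 → posterior Normal(-8/11, 12/11)
obs 4: x=-7 → posterior Normal(-22/13, 12/13)
obs 5: x=-7 → posterior Normal(-12/5, 4/5)
obs 6: x=-3/2 → posterior Normal(-39/17, 12/17)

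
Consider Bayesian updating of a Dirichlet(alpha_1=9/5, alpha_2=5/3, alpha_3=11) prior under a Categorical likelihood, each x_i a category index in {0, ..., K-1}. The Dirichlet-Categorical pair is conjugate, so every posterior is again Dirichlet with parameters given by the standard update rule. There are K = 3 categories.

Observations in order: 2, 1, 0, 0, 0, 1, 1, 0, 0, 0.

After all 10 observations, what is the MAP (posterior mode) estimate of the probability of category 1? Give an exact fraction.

55/322

obs 1: x=2 → posterior Dirichlet(9/5, 5/3, 12)
obs 2: x=1 → posterior Dirichlet(9/5, 8/3, 12)
obs 3: x=0 → posterior Dirichlet(14/5, 8/3, 12)
obs 4: x=0 → posterior Dirichlet(19/5, 8/3, 12)
obs 5: x=0 → posterior Dirichlet(24/5, 8/3, 12)
obs 6: x=1 → posterior Dirichlet(24/5, 11/3, 12)
obs 7: x=1 → posterior Dirichlet(24/5, 14/3, 12)
obs 8: x=0 → posterior Dirichlet(29/5, 14/3, 12)
obs 9: x=0 → posterior Dirichlet(34/5, 14/3, 12)
obs 10: x=0 → posterior Dirichlet(39/5, 14/3, 12)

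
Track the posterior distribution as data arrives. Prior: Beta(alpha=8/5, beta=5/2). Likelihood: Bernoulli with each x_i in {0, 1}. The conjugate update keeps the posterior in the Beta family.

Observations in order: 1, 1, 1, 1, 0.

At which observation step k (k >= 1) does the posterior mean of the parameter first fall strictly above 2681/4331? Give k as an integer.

obs 1: x=1 → posterior Beta(13/5, 5/2)
obs 2: x=1 → posterior Beta(18/5, 5/2)
obs 3: x=1 → posterior Beta(23/5, 5/2)
obs 4: x=1 → posterior Beta(28/5, 5/2)
obs 5: x=0 → posterior Beta(28/5, 7/2)

k = 3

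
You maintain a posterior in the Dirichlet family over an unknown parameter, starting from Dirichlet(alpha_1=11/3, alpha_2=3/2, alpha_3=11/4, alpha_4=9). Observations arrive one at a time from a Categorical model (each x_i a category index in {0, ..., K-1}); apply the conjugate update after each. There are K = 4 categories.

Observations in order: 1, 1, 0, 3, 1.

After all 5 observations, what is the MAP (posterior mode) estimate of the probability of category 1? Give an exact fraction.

obs 1: x=1 → posterior Dirichlet(11/3, 5/2, 11/4, 9)
obs 2: x=1 → posterior Dirichlet(11/3, 7/2, 11/4, 9)
obs 3: x=0 → posterior Dirichlet(14/3, 7/2, 11/4, 9)
obs 4: x=3 → posterior Dirichlet(14/3, 7/2, 11/4, 10)
obs 5: x=1 → posterior Dirichlet(14/3, 9/2, 11/4, 10)

42/215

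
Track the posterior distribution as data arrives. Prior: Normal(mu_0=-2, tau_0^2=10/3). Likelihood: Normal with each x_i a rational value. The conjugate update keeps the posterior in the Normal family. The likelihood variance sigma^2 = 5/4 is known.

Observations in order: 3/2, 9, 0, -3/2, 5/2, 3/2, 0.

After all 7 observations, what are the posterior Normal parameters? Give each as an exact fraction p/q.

mu_0=98/59, tau_0^2=10/59

obs 1: x=3/2 → posterior Normal(6/11, 10/11)
obs 2: x=9 → posterior Normal(78/19, 10/19)
obs 3: x=0 → posterior Normal(26/9, 10/27)
obs 4: x=-3/2 → posterior Normal(66/35, 2/7)
obs 5: x=5/2 → posterior Normal(2, 10/43)
obs 6: x=3/2 → posterior Normal(98/51, 10/51)
obs 7: x=0 → posterior Normal(98/59, 10/59)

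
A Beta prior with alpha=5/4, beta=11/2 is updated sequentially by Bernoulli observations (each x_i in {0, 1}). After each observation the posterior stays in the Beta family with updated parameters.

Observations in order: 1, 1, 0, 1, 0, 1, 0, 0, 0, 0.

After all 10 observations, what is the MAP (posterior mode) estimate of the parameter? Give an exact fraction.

obs 1: x=1 → posterior Beta(9/4, 11/2)
obs 2: x=1 → posterior Beta(13/4, 11/2)
obs 3: x=0 → posterior Beta(13/4, 13/2)
obs 4: x=1 → posterior Beta(17/4, 13/2)
obs 5: x=0 → posterior Beta(17/4, 15/2)
obs 6: x=1 → posterior Beta(21/4, 15/2)
obs 7: x=0 → posterior Beta(21/4, 17/2)
obs 8: x=0 → posterior Beta(21/4, 19/2)
obs 9: x=0 → posterior Beta(21/4, 21/2)
obs 10: x=0 → posterior Beta(21/4, 23/2)

17/59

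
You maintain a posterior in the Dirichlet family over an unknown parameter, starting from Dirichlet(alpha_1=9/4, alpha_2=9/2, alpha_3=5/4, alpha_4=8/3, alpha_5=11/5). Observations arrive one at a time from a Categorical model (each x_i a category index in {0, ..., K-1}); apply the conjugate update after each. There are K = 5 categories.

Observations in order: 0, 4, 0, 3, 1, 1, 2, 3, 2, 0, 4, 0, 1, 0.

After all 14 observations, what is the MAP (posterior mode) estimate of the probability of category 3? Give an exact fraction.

obs 1: x=0 → posterior Dirichlet(13/4, 9/2, 5/4, 8/3, 11/5)
obs 2: x=4 → posterior Dirichlet(13/4, 9/2, 5/4, 8/3, 16/5)
obs 3: x=0 → posterior Dirichlet(17/4, 9/2, 5/4, 8/3, 16/5)
obs 4: x=3 → posterior Dirichlet(17/4, 9/2, 5/4, 11/3, 16/5)
obs 5: x=1 → posterior Dirichlet(17/4, 11/2, 5/4, 11/3, 16/5)
obs 6: x=1 → posterior Dirichlet(17/4, 13/2, 5/4, 11/3, 16/5)
obs 7: x=2 → posterior Dirichlet(17/4, 13/2, 9/4, 11/3, 16/5)
obs 8: x=3 → posterior Dirichlet(17/4, 13/2, 9/4, 14/3, 16/5)
obs 9: x=2 → posterior Dirichlet(17/4, 13/2, 13/4, 14/3, 16/5)
obs 10: x=0 → posterior Dirichlet(21/4, 13/2, 13/4, 14/3, 16/5)
obs 11: x=4 → posterior Dirichlet(21/4, 13/2, 13/4, 14/3, 21/5)
obs 12: x=0 → posterior Dirichlet(25/4, 13/2, 13/4, 14/3, 21/5)
obs 13: x=1 → posterior Dirichlet(25/4, 15/2, 13/4, 14/3, 21/5)
obs 14: x=0 → posterior Dirichlet(29/4, 15/2, 13/4, 14/3, 21/5)

55/328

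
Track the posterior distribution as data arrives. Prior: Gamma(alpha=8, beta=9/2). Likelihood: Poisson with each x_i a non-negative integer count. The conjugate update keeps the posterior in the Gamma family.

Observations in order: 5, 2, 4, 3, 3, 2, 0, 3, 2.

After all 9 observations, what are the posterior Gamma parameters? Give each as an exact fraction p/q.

alpha=32, beta=27/2

obs 1: x=5 → posterior Gamma(13, 11/2)
obs 2: x=2 → posterior Gamma(15, 13/2)
obs 3: x=4 → posterior Gamma(19, 15/2)
obs 4: x=3 → posterior Gamma(22, 17/2)
obs 5: x=3 → posterior Gamma(25, 19/2)
obs 6: x=2 → posterior Gamma(27, 21/2)
obs 7: x=0 → posterior Gamma(27, 23/2)
obs 8: x=3 → posterior Gamma(30, 25/2)
obs 9: x=2 → posterior Gamma(32, 27/2)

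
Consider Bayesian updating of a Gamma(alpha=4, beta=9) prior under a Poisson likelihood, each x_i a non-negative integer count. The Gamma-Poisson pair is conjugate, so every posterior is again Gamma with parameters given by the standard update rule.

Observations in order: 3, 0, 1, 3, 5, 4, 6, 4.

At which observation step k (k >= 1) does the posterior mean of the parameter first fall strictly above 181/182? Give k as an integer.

k = 5

obs 1: x=3 → posterior Gamma(7, 10)
obs 2: x=0 → posterior Gamma(7, 11)
obs 3: x=1 → posterior Gamma(8, 12)
obs 4: x=3 → posterior Gamma(11, 13)
obs 5: x=5 → posterior Gamma(16, 14)
obs 6: x=4 → posterior Gamma(20, 15)
obs 7: x=6 → posterior Gamma(26, 16)
obs 8: x=4 → posterior Gamma(30, 17)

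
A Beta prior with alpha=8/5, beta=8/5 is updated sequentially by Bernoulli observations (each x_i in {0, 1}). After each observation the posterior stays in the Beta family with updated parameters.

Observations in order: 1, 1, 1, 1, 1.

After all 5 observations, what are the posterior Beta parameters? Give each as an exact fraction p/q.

obs 1: x=1 → posterior Beta(13/5, 8/5)
obs 2: x=1 → posterior Beta(18/5, 8/5)
obs 3: x=1 → posterior Beta(23/5, 8/5)
obs 4: x=1 → posterior Beta(28/5, 8/5)
obs 5: x=1 → posterior Beta(33/5, 8/5)

alpha=33/5, beta=8/5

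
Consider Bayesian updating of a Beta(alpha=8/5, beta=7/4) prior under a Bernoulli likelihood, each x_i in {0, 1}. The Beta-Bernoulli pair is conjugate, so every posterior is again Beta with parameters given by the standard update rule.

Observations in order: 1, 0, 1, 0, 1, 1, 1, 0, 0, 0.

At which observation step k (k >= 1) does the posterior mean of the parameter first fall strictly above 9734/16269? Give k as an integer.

obs 1: x=1 → posterior Beta(13/5, 7/4)
obs 2: x=0 → posterior Beta(13/5, 11/4)
obs 3: x=1 → posterior Beta(18/5, 11/4)
obs 4: x=0 → posterior Beta(18/5, 15/4)
obs 5: x=1 → posterior Beta(23/5, 15/4)
obs 6: x=1 → posterior Beta(28/5, 15/4)
obs 7: x=1 → posterior Beta(33/5, 15/4)
obs 8: x=0 → posterior Beta(33/5, 19/4)
obs 9: x=0 → posterior Beta(33/5, 23/4)
obs 10: x=0 → posterior Beta(33/5, 27/4)

k = 6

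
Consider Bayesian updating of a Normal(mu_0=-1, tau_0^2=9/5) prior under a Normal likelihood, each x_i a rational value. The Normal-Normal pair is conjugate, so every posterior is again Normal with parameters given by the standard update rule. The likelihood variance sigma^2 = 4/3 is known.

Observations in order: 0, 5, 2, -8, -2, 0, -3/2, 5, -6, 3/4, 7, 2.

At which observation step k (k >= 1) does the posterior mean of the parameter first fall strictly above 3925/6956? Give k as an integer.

k = 2

obs 1: x=0 → posterior Normal(-20/47, 36/47)
obs 2: x=5 → posterior Normal(115/74, 18/37)
obs 3: x=2 → posterior Normal(169/101, 36/101)
obs 4: x=-8 → posterior Normal(-47/128, 9/32)
obs 5: x=-2 → posterior Normal(-101/155, 36/155)
obs 6: x=0 → posterior Normal(-101/182, 18/91)
obs 7: x=-3/2 → posterior Normal(-283/418, 36/209)
obs 8: x=5 → posterior Normal(-13/472, 9/59)
obs 9: x=-6 → posterior Normal(-337/526, 36/263)
obs 10: x=3/4 → posterior Normal(-593/1160, 18/145)
obs 11: x=7 → posterior Normal(163/1268, 36/317)
obs 12: x=2 → posterior Normal(379/1376, 9/86)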